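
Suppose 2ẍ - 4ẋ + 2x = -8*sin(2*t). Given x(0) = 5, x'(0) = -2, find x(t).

Divide through by 2: x'' - 2x' + x = -4*sin(2*t).
Characteristic equation r² - 2r + 1 = 0 has discriminant (-2)² - 4·(1) = 0, so r = 1 is a repeated root.
Hence x_h = (C1 + C2*t)*exp(t).
Try x_p = A*cos(2*t) + B*sin(2*t). Substituting and equating the coefficients of cos(2t) and sin(2t) gives A = -16/25, B = 12/25, so x_p = -16*cos(2*t)/25 + 12*sin(2*t)/25.
General solution: x = -16*cos(2*t)/25 + 12*sin(2*t)/25 + C1*exp(t) + C2*t*exp(t).
Apply the initial conditions: x(0) = -16/25 + C1 = 5 and x'(0) = 24/25 + C1 + C2 = -2. Solving gives C1 = 141/25, C2 = -43/5.

x = -16*cos(2*t)/25 + 12*sin(2*t)/25 + 141*exp(t)/25 - 43*t*exp(t)/5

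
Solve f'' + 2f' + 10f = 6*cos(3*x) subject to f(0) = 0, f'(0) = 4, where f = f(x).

Characteristic equation r² + 2r + 10 = 0 has discriminant (2)² - 4·(10) = -36 < 0, so r = -1 ± 3i.
Hence f_h = C1*cos(3*x)*exp(-x) + C2*exp(-x)*sin(3*x).
Try f_p = A*cos(3*x) + B*sin(3*x). Substituting and equating the coefficients of cos(3x) and sin(3x) gives A = 6/37, B = 36/37, so f_p = 6*cos(3*x)/37 + 36*sin(3*x)/37.
General solution: f = 6*cos(3*x)/37 + 36*sin(3*x)/37 + C1*cos(3*x)*exp(-x) + C2*exp(-x)*sin(3*x).
Apply the initial conditions: f(0) = 6/37 + C1 = 0 and f'(0) = 108/37 - C1 + 3*C2 = 4. Solving gives C1 = -6/37, C2 = 34/111.

f = 6*cos(3*x)/37 + 36*sin(3*x)/37 - 6*cos(3*x)*exp(-x)/37 + 34*exp(-x)*sin(3*x)/111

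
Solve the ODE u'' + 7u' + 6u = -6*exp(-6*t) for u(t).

Characteristic equation r² + 7r + 6 = 0 factors as (r + 1)(r + 6) = 0, so r = -1, -6.
Hence u_h = C1*exp(-t) + C2*exp(-6*t).
Since exp(-6*t) solves the homogeneous equation (r = -6 is a root of multiplicity 1), multiply the trial by t. Try u_p = A*t*exp(-6*t). Substituting into the equation and dividing by exp(-6*t) gives A = 6/5, so u_p = 6*t*exp(-6*t)/5.

u = C1*exp(-t) + C2*exp(-6*t) + 6*t*exp(-6*t)/5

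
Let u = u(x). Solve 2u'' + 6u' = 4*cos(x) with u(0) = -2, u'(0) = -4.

Divide through by 2: u'' + 3u' = 2*cos(x).
Characteristic equation r² + 3r = 0 factors as (r + 3)r = 0, so r = -3, 0.
Hence u_h = C1*exp(-3*x) + C2.
Try u_p = A*cos(x) + B*sin(x). Substituting and equating the coefficients of cos(x) and sin(x) gives A = -1/5, B = 3/5, so u_p = -cos(x)/5 + 3*sin(x)/5.
General solution: u = C2 - cos(x)/5 + 3*sin(x)/5 + C1*exp(-3*x).
Apply the initial conditions: u(0) = -1/5 + C1 + C2 = -2 and u'(0) = 3/5 - 3*C1 = -4. Solving gives C1 = 23/15, C2 = -10/3.

u = -10/3 - cos(x)/5 + 3*sin(x)/5 + 23*exp(-3*x)/15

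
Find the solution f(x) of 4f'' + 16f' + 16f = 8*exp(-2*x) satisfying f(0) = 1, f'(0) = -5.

f = x**2*exp(-2*x) - 3*x*exp(-2*x) + exp(-2*x)

Divide through by 4: f'' + 4f' + 4f = 2*exp(-2*x).
Characteristic equation r² + 4r + 4 = 0 has discriminant (4)² - 4·(4) = 0, so r = -2 is a repeated root.
Hence f_h = (C1 + C2*x)*exp(-2*x).
Since exp(-2*x) solves the homogeneous equation (r = -2 is a root of multiplicity 2), multiply the trial by x^2. Try f_p = A*x^2*exp(-2*x). Substituting into the equation and dividing by exp(-2*x) gives A = 1, so f_p = x^2*exp(-2*x).
General solution: f = C1*exp(-2*x) + x^2*exp(-2*x) + C2*x*exp(-2*x).
Apply the initial conditions: f(0) = C1 = 1 and f'(0) = C2 - 2*C1 = -5. Solving gives C1 = 1, C2 = -3.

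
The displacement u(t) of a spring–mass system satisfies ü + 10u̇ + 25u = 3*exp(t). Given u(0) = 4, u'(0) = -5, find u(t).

Characteristic equation r² + 10r + 25 = 0 has discriminant (10)² - 4·(25) = 0, so r = -5 is a repeated root.
Hence u_h = (C1 + C2*t)*exp(-5*t).
Try u_p = A*exp(t). Substituting into the equation and dividing by exp(t) gives A = 1/12, so u_p = exp(t)/12.
General solution: u = exp(t)/12 + C1*exp(-5*t) + C2*t*exp(-5*t).
Apply the initial conditions: u(0) = 1/12 + C1 = 4 and u'(0) = 1/12 + C2 - 5*C1 = -5. Solving gives C1 = 47/12, C2 = 29/2.

u = exp(t)/12 + 47*exp(-5*t)/12 + 29*t*exp(-5*t)/2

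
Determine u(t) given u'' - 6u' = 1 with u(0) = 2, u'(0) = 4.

u = 47/36 - t/6 + 25*exp(6*t)/36

Characteristic equation r² - 6r = 0 factors as (r - 6)r = 0, so r = 6, 0.
Hence u_h = C1*exp(6*t) + C2.
Since 0 is a characteristic root (multiplicity 1), multiply the polynomial trial by t: try u_p = A0*t. Substituting and matching coefficients of each power of t gives A0 = -1/6, so u_p = -t/6.
General solution: u = C2 - t/6 + C1*exp(6*t).
Apply the initial conditions: u(0) = C1 + C2 = 2 and u'(0) = -1/6 + 6*C1 = 4. Solving gives C1 = 25/36, C2 = 47/36.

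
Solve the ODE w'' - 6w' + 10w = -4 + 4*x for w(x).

Characteristic equation r² - 6r + 10 = 0 has discriminant (-6)² - 4·(10) = -4 < 0, so r = 3 ± i.
Hence w_h = C1*cos(x)*exp(3*x) + C2*exp(3*x)*sin(x).
For the particular solution try w_p = A0 + A1*x. Substituting and matching coefficients of each power of x gives A0 = -4/25, A1 = 2/5, so w_p = -4/25 + 2*x/5.

w = -4/25 + 2*x/5 + C1*cos(x)*exp(3*x) + C2*exp(3*x)*sin(x)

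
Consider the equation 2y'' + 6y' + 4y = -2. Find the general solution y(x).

y = -1/2 + C1*exp(-x) + C2*exp(-2*x)

Divide through by 2: y'' + 3y' + 2y = -1.
Characteristic equation r² + 3r + 2 = 0 factors as (r + 1)(r + 2) = 0, so r = -1, -2.
Hence y_h = C1*exp(-x) + C2*exp(-2*x).
For the particular solution try y_p = A0. Substituting and matching coefficients of each power of x gives A0 = -1/2, so y_p = -1/2.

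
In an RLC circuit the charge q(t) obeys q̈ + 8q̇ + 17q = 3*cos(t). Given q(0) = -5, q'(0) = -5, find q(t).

Characteristic equation r² + 8r + 17 = 0 has discriminant (8)² - 4·(17) = -4 < 0, so r = -4 ± i.
Hence q_h = C1*cos(t)*exp(-4*t) + C2*exp(-4*t)*sin(t).
Try q_p = A*cos(t) + B*sin(t). Substituting and equating the coefficients of cos(t) and sin(t) gives A = 3/20, B = 3/40, so q_p = 3*cos(t)/20 + 3*sin(t)/40.
General solution: q = 3*cos(t)/20 + 3*sin(t)/40 + C1*cos(t)*exp(-4*t) + C2*exp(-4*t)*sin(t).
Apply the initial conditions: q(0) = 3/20 + C1 = -5 and q'(0) = 3/40 + C2 - 4*C1 = -5. Solving gives C1 = -103/20, C2 = -1027/40.

q = 3*cos(t)/20 + 3*sin(t)/40 - 1027*exp(-4*t)*sin(t)/40 - 103*cos(t)*exp(-4*t)/20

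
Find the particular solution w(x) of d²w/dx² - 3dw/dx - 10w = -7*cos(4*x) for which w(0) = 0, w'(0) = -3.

w = -158*exp(5*x)/287 + 21*sin(4*x)/205 + 23*exp(-2*x)/70 + 91*cos(4*x)/410

Characteristic equation r² - 3r - 10 = 0 factors as (r + 2)(r - 5) = 0, so r = -2, 5.
Hence w_h = C1*exp(-2*x) + C2*exp(5*x).
Try w_p = A*cos(4*x) + B*sin(4*x). Substituting and equating the coefficients of cos(4x) and sin(4x) gives A = 91/410, B = 21/205, so w_p = 21*sin(4*x)/205 + 91*cos(4*x)/410.
General solution: w = 21*sin(4*x)/205 + 91*cos(4*x)/410 + C1*exp(-2*x) + C2*exp(5*x).
Apply the initial conditions: w(0) = 91/410 + C1 + C2 = 0 and w'(0) = 84/205 - 2*C1 + 5*C2 = -3. Solving gives C1 = 23/70, C2 = -158/287.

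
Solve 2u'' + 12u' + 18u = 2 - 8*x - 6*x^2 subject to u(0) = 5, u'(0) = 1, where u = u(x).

u = 5/27 - x**2/3 + 130*exp(-3*x)/27 + 139*x*exp(-3*x)/9

Divide through by 2: u'' + 6u' + 9u = 1 - 4*x - 3*x^2.
Characteristic equation r² + 6r + 9 = 0 has discriminant (6)² - 4·(9) = 0, so r = -3 is a repeated root.
Hence u_h = (C1 + C2*x)*exp(-3*x).
For the particular solution try u_p = A0 + A1*x + A2*x^2. Substituting and matching coefficients of each power of x gives A0 = 5/27, A1 = 0, A2 = -1/3, so u_p = 5/27 - x^2/3.
General solution: u = 5/27 - x^2/3 + C1*exp(-3*x) + C2*x*exp(-3*x).
Apply the initial conditions: u(0) = 5/27 + C1 = 5 and u'(0) = C2 - 3*C1 = 1. Solving gives C1 = 130/27, C2 = 139/9.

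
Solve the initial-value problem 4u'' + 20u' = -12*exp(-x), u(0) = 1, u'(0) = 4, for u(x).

u = 6/5 - 19*exp(-5*x)/20 + 3*exp(-x)/4

Divide through by 4: u'' + 5u' = -3*exp(-x).
Characteristic equation r² + 5r = 0 factors as (r + 5)r = 0, so r = -5, 0.
Hence u_h = C1*exp(-5*x) + C2.
Try u_p = A*exp(-x). Substituting into the equation and dividing by exp(-x) gives A = 3/4, so u_p = 3*exp(-x)/4.
General solution: u = C2 + 3*exp(-x)/4 + C1*exp(-5*x).
Apply the initial conditions: u(0) = 3/4 + C1 + C2 = 1 and u'(0) = -3/4 - 5*C1 = 4. Solving gives C1 = -19/20, C2 = 6/5.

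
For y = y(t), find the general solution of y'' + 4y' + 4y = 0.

y = C1*exp(-2*t) + C2*t*exp(-2*t)

Characteristic equation r² + 4r + 4 = 0 has discriminant (4)² - 4·(4) = 0, so r = -2 is a repeated root.
Hence y_h = (C1 + C2*t)*exp(-2*t).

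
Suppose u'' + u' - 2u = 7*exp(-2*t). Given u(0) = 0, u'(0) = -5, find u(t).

Characteristic equation r² + r - 2 = 0 factors as (r - 1)(r + 2) = 0, so r = 1, -2.
Hence u_h = C1*exp(t) + C2*exp(-2*t).
Since exp(-2*t) solves the homogeneous equation (r = -2 is a root of multiplicity 1), multiply the trial by t. Try u_p = A*t*exp(-2*t). Substituting into the equation and dividing by exp(-2*t) gives A = -7/3, so u_p = -7*t*exp(-2*t)/3.
General solution: u = C1*exp(t) + C2*exp(-2*t) - 7*t*exp(-2*t)/3.
Apply the initial conditions: u(0) = C1 + C2 = 0 and u'(0) = -7/3 + C1 - 2*C2 = -5. Solving gives C1 = -8/9, C2 = 8/9.

u = -8*exp(t)/9 + 8*exp(-2*t)/9 - 7*t*exp(-2*t)/3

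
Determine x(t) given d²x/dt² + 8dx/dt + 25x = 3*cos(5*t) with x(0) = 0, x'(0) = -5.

x = 3*sin(5*t)/40 - 43*exp(-4*t)*sin(3*t)/24

Characteristic equation r² + 8r + 25 = 0 has discriminant (8)² - 4·(25) = -36 < 0, so r = -4 ± 3i.
Hence x_h = C1*cos(3*t)*exp(-4*t) + C2*exp(-4*t)*sin(3*t).
Try x_p = A*cos(5*t) + B*sin(5*t). Substituting and equating the coefficients of cos(5t) and sin(5t) gives A = 0, B = 3/40, so x_p = 3*sin(5*t)/40.
General solution: x = 3*sin(5*t)/40 + C1*cos(3*t)*exp(-4*t) + C2*exp(-4*t)*sin(3*t).
Apply the initial conditions: x(0) = C1 = 0 and x'(0) = 3/8 - 4*C1 + 3*C2 = -5. Solving gives C1 = 0, C2 = -43/24.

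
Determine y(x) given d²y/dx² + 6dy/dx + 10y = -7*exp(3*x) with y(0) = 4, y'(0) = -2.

Characteristic equation r² + 6r + 10 = 0 has discriminant (6)² - 4·(10) = -4 < 0, so r = -3 ± i.
Hence y_h = C1*cos(x)*exp(-3*x) + C2*exp(-3*x)*sin(x).
Try y_p = A*exp(3*x). Substituting into the equation and dividing by exp(3*x) gives A = -7/37, so y_p = -7*exp(3*x)/37.
General solution: y = -7*exp(3*x)/37 + C1*cos(x)*exp(-3*x) + C2*exp(-3*x)*sin(x).
Apply the initial conditions: y(0) = -7/37 + C1 = 4 and y'(0) = -21/37 + C2 - 3*C1 = -2. Solving gives C1 = 155/37, C2 = 412/37.

y = -7*exp(3*x)/37 + 155*cos(x)*exp(-3*x)/37 + 412*exp(-3*x)*sin(x)/37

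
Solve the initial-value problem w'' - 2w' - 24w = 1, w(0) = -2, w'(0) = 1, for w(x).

w = -1/24 - 51*exp(-4*x)/40 - 41*exp(6*x)/60

Characteristic equation r² - 2r - 24 = 0 factors as (r - 6)(r + 4) = 0, so r = 6, -4.
Hence w_h = C1*exp(6*x) + C2*exp(-4*x).
For the particular solution try w_p = A0. Substituting and matching coefficients of each power of x gives A0 = -1/24, so w_p = -1/24.
General solution: w = -1/24 + C1*exp(6*x) + C2*exp(-4*x).
Apply the initial conditions: w(0) = -1/24 + C1 + C2 = -2 and w'(0) = -4*C2 + 6*C1 = 1. Solving gives C1 = -41/60, C2 = -51/40.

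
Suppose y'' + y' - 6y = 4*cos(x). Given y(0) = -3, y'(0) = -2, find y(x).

y = -47*exp(2*x)/25 - 14*cos(x)/25 - 14*exp(-3*x)/25 + 2*sin(x)/25

Characteristic equation r² + r - 6 = 0 factors as (r - 2)(r + 3) = 0, so r = 2, -3.
Hence y_h = C1*exp(2*x) + C2*exp(-3*x).
Try y_p = A*cos(x) + B*sin(x). Substituting and equating the coefficients of cos(x) and sin(x) gives A = -14/25, B = 2/25, so y_p = -14*cos(x)/25 + 2*sin(x)/25.
General solution: y = -14*cos(x)/25 + 2*sin(x)/25 + C1*exp(2*x) + C2*exp(-3*x).
Apply the initial conditions: y(0) = -14/25 + C1 + C2 = -3 and y'(0) = 2/25 - 3*C2 + 2*C1 = -2. Solving gives C1 = -47/25, C2 = -14/25.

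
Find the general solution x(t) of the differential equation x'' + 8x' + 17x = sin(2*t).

Characteristic equation r² + 8r + 17 = 0 has discriminant (8)² - 4·(17) = -4 < 0, so r = -4 ± i.
Hence x_h = C1*cos(t)*exp(-4*t) + C2*exp(-4*t)*sin(t).
Try x_p = A*cos(2*t) + B*sin(2*t). Substituting and equating the coefficients of cos(2t) and sin(2t) gives A = -16/425, B = 13/425, so x_p = -16*cos(2*t)/425 + 13*sin(2*t)/425.

x = -16*cos(2*t)/425 + 13*sin(2*t)/425 + C1*cos(t)*exp(-4*t) + C2*exp(-4*t)*sin(t)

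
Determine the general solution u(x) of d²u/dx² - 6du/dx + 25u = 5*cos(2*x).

u = -4*sin(2*x)/39 + 7*cos(2*x)/39 + C1*cos(4*x)*exp(3*x) + C2*exp(3*x)*sin(4*x)

Characteristic equation r² - 6r + 25 = 0 has discriminant (-6)² - 4·(25) = -64 < 0, so r = 3 ± 4i.
Hence u_h = C1*cos(4*x)*exp(3*x) + C2*exp(3*x)*sin(4*x).
Try u_p = A*cos(2*x) + B*sin(2*x). Substituting and equating the coefficients of cos(2x) and sin(2x) gives A = 7/39, B = -4/39, so u_p = -4*sin(2*x)/39 + 7*cos(2*x)/39.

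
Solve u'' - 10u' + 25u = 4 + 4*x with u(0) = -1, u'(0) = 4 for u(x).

Characteristic equation r² - 10r + 25 = 0 has discriminant (-10)² - 4·(25) = 0, so r = 5 is a repeated root.
Hence u_h = (C1 + C2*x)*exp(5*x).
For the particular solution try u_p = A0 + A1*x. Substituting and matching coefficients of each power of x gives A0 = 28/125, A1 = 4/25, so u_p = 28/125 + 4*x/25.
General solution: u = 28/125 + 4*x/25 + C1*exp(5*x) + C2*x*exp(5*x).
Apply the initial conditions: u(0) = 28/125 + C1 = -1 and u'(0) = 4/25 + C2 + 5*C1 = 4. Solving gives C1 = -153/125, C2 = 249/25.

u = 28/125 - 153*exp(5*x)/125 + 4*x/25 + 249*x*exp(5*x)/25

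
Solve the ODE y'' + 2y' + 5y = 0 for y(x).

y = C1*cos(2*x)*exp(-x) + C2*exp(-x)*sin(2*x)

Characteristic equation r² + 2r + 5 = 0 has discriminant (2)² - 4·(5) = -16 < 0, so r = -1 ± 2i.
Hence y_h = C1*cos(2*x)*exp(-x) + C2*exp(-x)*sin(2*x).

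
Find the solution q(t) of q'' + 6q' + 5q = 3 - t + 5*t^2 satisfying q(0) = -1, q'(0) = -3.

q = 83/25 + t**2 - 13*t/5 - 11*exp(-t)/2 + 59*exp(-5*t)/50

Characteristic equation r² + 6r + 5 = 0 factors as (r + 5)(r + 1) = 0, so r = -5, -1.
Hence q_h = C1*exp(-5*t) + C2*exp(-t).
For the particular solution try q_p = A0 + A1*t + A2*t^2. Substituting and matching coefficients of each power of t gives A0 = 83/25, A1 = -13/5, A2 = 1, so q_p = 83/25 + t^2 - 13*t/5.
General solution: q = 83/25 + t^2 - 13*t/5 + C1*exp(-5*t) + C2*exp(-t).
Apply the initial conditions: q(0) = 83/25 + C1 + C2 = -1 and q'(0) = -13/5 - C2 - 5*C1 = -3. Solving gives C1 = 59/50, C2 = -11/2.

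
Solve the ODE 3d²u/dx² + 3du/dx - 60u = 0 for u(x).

u = C1*exp(4*x) + C2*exp(-5*x)

Divide through by 3: u'' + u' - 20u = 0.
Characteristic equation r² + r - 20 = 0 factors as (r - 4)(r + 5) = 0, so r = 4, -5.
Hence u_h = C1*exp(4*x) + C2*exp(-5*x).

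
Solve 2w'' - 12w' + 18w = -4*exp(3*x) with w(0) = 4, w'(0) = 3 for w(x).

Divide through by 2: w'' - 6w' + 9w = -2*exp(3*x).
Characteristic equation r² - 6r + 9 = 0 has discriminant (-6)² - 4·(9) = 0, so r = 3 is a repeated root.
Hence w_h = (C1 + C2*x)*exp(3*x).
Since exp(3*x) solves the homogeneous equation (r = 3 is a root of multiplicity 2), multiply the trial by x^2. Try w_p = A*x^2*exp(3*x). Substituting into the equation and dividing by exp(3*x) gives A = -1, so w_p = -x^2*exp(3*x).
General solution: w = C1*exp(3*x) - x^2*exp(3*x) + C2*x*exp(3*x).
Apply the initial conditions: w(0) = C1 = 4 and w'(0) = C2 + 3*C1 = 3. Solving gives C1 = 4, C2 = -9.

w = 4*exp(3*x) - x**2*exp(3*x) - 9*x*exp(3*x)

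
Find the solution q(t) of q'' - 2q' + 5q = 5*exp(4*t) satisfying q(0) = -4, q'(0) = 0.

q = 5*exp(4*t)/13 - 57*cos(2*t)*exp(t)/13 + 37*exp(t)*sin(2*t)/26

Characteristic equation r² - 2r + 5 = 0 has discriminant (-2)² - 4·(5) = -16 < 0, so r = 1 ± 2i.
Hence q_h = C1*cos(2*t)*exp(t) + C2*exp(t)*sin(2*t).
Try q_p = A*exp(4*t). Substituting into the equation and dividing by exp(4*t) gives A = 5/13, so q_p = 5*exp(4*t)/13.
General solution: q = 5*exp(4*t)/13 + C1*cos(2*t)*exp(t) + C2*exp(t)*sin(2*t).
Apply the initial conditions: q(0) = 5/13 + C1 = -4 and q'(0) = 20/13 + C1 + 2*C2 = 0. Solving gives C1 = -57/13, C2 = 37/26.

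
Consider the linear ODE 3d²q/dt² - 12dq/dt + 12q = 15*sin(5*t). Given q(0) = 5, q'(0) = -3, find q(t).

q = -105*sin(5*t)/841 + 100*cos(5*t)/841 + 4105*exp(2*t)/841 - 352*t*exp(2*t)/29

Divide through by 3: q'' - 4q' + 4q = 5*sin(5*t).
Characteristic equation r² - 4r + 4 = 0 has discriminant (-4)² - 4·(4) = 0, so r = 2 is a repeated root.
Hence q_h = (C1 + C2*t)*exp(2*t).
Try q_p = A*cos(5*t) + B*sin(5*t). Substituting and equating the coefficients of cos(5t) and sin(5t) gives A = 100/841, B = -105/841, so q_p = -105*sin(5*t)/841 + 100*cos(5*t)/841.
General solution: q = -105*sin(5*t)/841 + 100*cos(5*t)/841 + C1*exp(2*t) + C2*t*exp(2*t).
Apply the initial conditions: q(0) = 100/841 + C1 = 5 and q'(0) = -525/841 + C2 + 2*C1 = -3. Solving gives C1 = 4105/841, C2 = -352/29.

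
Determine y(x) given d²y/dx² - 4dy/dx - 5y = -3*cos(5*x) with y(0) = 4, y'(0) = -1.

y = 3*sin(5*x)/65 + 9*exp(5*x)/20 + 9*cos(5*x)/130 + 181*exp(-x)/52

Characteristic equation r² - 4r - 5 = 0 factors as (r - 5)(r + 1) = 0, so r = 5, -1.
Hence y_h = C1*exp(5*x) + C2*exp(-x).
Try y_p = A*cos(5*x) + B*sin(5*x). Substituting and equating the coefficients of cos(5x) and sin(5x) gives A = 9/130, B = 3/65, so y_p = 3*sin(5*x)/65 + 9*cos(5*x)/130.
General solution: y = 3*sin(5*x)/65 + 9*cos(5*x)/130 + C1*exp(5*x) + C2*exp(-x).
Apply the initial conditions: y(0) = 9/130 + C1 + C2 = 4 and y'(0) = 3/13 - C2 + 5*C1 = -1. Solving gives C1 = 9/20, C2 = 181/52.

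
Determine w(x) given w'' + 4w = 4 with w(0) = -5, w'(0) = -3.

Characteristic equation r² + 4 = 0 has discriminant (0)² - 4·(4) = -16 < 0, so r = ± 2i.
Hence w_h = C1*cos(2*x) + C2*sin(2*x).
For the particular solution try w_p = A0. Substituting and matching coefficients of each power of x gives A0 = 1, so w_p = 1.
General solution: w = 1 + C1*cos(2*x) + C2*sin(2*x).
Apply the initial conditions: w(0) = 1 + C1 = -5 and w'(0) = 2*C2 = -3. Solving gives C1 = -6, C2 = -3/2.

w = 1 - 6*cos(2*x) - 3*sin(2*x)/2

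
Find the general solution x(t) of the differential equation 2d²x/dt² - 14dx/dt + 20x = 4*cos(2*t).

Divide through by 2: x'' - 7x' + 10x = 2*cos(2*t).
Characteristic equation r² - 7r + 10 = 0 factors as (r - 5)(r - 2) = 0, so r = 5, 2.
Hence x_h = C1*exp(5*t) + C2*exp(2*t).
Try x_p = A*cos(2*t) + B*sin(2*t). Substituting and equating the coefficients of cos(2t) and sin(2t) gives A = 3/58, B = -7/58, so x_p = -7*sin(2*t)/58 + 3*cos(2*t)/58.

x = -7*sin(2*t)/58 + 3*cos(2*t)/58 + C1*exp(5*t) + C2*exp(2*t)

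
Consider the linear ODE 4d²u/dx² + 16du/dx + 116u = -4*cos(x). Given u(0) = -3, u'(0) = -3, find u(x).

u = -7*cos(x)/200 - sin(x)/200 - 593*cos(5*x)*exp(-2*x)/200 - 357*exp(-2*x)*sin(5*x)/200

Divide through by 4: u'' + 4u' + 29u = -cos(x).
Characteristic equation r² + 4r + 29 = 0 has discriminant (4)² - 4·(29) = -100 < 0, so r = -2 ± 5i.
Hence u_h = C1*cos(5*x)*exp(-2*x) + C2*exp(-2*x)*sin(5*x).
Try u_p = A*cos(x) + B*sin(x). Substituting and equating the coefficients of cos(x) and sin(x) gives A = -7/200, B = -1/200, so u_p = -7*cos(x)/200 - sin(x)/200.
General solution: u = -7*cos(x)/200 - sin(x)/200 + C1*cos(5*x)*exp(-2*x) + C2*exp(-2*x)*sin(5*x).
Apply the initial conditions: u(0) = -7/200 + C1 = -3 and u'(0) = -1/200 - 2*C1 + 5*C2 = -3. Solving gives C1 = -593/200, C2 = -357/200.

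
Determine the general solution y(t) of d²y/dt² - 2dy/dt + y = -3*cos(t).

y = 3*sin(t)/2 + C1*exp(t) + C2*t*exp(t)

Characteristic equation r² - 2r + 1 = 0 has discriminant (-2)² - 4·(1) = 0, so r = 1 is a repeated root.
Hence y_h = (C1 + C2*t)*exp(t).
Try y_p = A*cos(t) + B*sin(t). Substituting and equating the coefficients of cos(t) and sin(t) gives A = 0, B = 3/2, so y_p = 3*sin(t)/2.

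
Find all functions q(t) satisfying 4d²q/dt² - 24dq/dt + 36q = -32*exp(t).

q = -2*exp(t) + C1*exp(3*t) + C2*t*exp(3*t)

Divide through by 4: q'' - 6q' + 9q = -8*exp(t).
Characteristic equation r² - 6r + 9 = 0 has discriminant (-6)² - 4·(9) = 0, so r = 3 is a repeated root.
Hence q_h = (C1 + C2*t)*exp(3*t).
Try q_p = A*exp(t). Substituting into the equation and dividing by exp(t) gives A = -2, so q_p = -2*exp(t).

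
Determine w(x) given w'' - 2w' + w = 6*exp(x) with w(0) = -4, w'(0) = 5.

Characteristic equation r² - 2r + 1 = 0 has discriminant (-2)² - 4·(1) = 0, so r = 1 is a repeated root.
Hence w_h = (C1 + C2*x)*exp(x).
Since exp(x) solves the homogeneous equation (r = 1 is a root of multiplicity 2), multiply the trial by x^2. Try w_p = A*x^2*exp(x). Substituting into the equation and dividing by exp(x) gives A = 3, so w_p = 3*x^2*exp(x).
General solution: w = C1*exp(x) + 3*x^2*exp(x) + C2*x*exp(x).
Apply the initial conditions: w(0) = C1 = -4 and w'(0) = C1 + C2 = 5. Solving gives C1 = -4, C2 = 9.

w = -4*exp(x) + 3*x**2*exp(x) + 9*x*exp(x)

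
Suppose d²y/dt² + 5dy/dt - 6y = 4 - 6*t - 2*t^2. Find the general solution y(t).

y = 20/27 + t**2/3 + 14*t/9 + C1*exp(-6*t) + C2*exp(t)

Characteristic equation r² + 5r - 6 = 0 factors as (r + 6)(r - 1) = 0, so r = -6, 1.
Hence y_h = C1*exp(-6*t) + C2*exp(t).
For the particular solution try y_p = A0 + A1*t + A2*t^2. Substituting and matching coefficients of each power of t gives A0 = 20/27, A1 = 14/9, A2 = 1/3, so y_p = 20/27 + t^2/3 + 14*t/9.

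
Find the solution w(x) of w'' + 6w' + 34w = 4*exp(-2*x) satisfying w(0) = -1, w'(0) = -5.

Characteristic equation r² + 6r + 34 = 0 has discriminant (6)² - 4·(34) = -100 < 0, so r = -3 ± 5i.
Hence w_h = C1*cos(5*x)*exp(-3*x) + C2*exp(-3*x)*sin(5*x).
Try w_p = A*exp(-2*x). Substituting into the equation and dividing by exp(-2*x) gives A = 2/13, so w_p = 2*exp(-2*x)/13.
General solution: w = 2*exp(-2*x)/13 + C1*cos(5*x)*exp(-3*x) + C2*exp(-3*x)*sin(5*x).
Apply the initial conditions: w(0) = 2/13 + C1 = -1 and w'(0) = -4/13 - 3*C1 + 5*C2 = -5. Solving gives C1 = -15/13, C2 = -106/65.

w = 2*exp(-2*x)/13 - 106*exp(-3*x)*sin(5*x)/65 - 15*cos(5*x)*exp(-3*x)/13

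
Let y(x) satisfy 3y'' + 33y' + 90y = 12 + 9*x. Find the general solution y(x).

Divide through by 3: y'' + 11y' + 30y = 4 + 3*x.
Characteristic equation r² + 11r + 30 = 0 factors as (r + 6)(r + 5) = 0, so r = -6, -5.
Hence y_h = C1*exp(-6*x) + C2*exp(-5*x).
For the particular solution try y_p = A0 + A1*x. Substituting and matching coefficients of each power of x gives A0 = 29/300, A1 = 1/10, so y_p = 29/300 + x/10.

y = 29/300 + x/10 + C1*exp(-6*x) + C2*exp(-5*x)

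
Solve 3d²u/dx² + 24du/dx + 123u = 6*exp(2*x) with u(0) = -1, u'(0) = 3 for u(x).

u = 2*exp(2*x)/61 - 73*exp(-4*x)*sin(5*x)/305 - 63*cos(5*x)*exp(-4*x)/61

Divide through by 3: u'' + 8u' + 41u = 2*exp(2*x).
Characteristic equation r² + 8r + 41 = 0 has discriminant (8)² - 4·(41) = -100 < 0, so r = -4 ± 5i.
Hence u_h = C1*cos(5*x)*exp(-4*x) + C2*exp(-4*x)*sin(5*x).
Try u_p = A*exp(2*x). Substituting into the equation and dividing by exp(2*x) gives A = 2/61, so u_p = 2*exp(2*x)/61.
General solution: u = 2*exp(2*x)/61 + C1*cos(5*x)*exp(-4*x) + C2*exp(-4*x)*sin(5*x).
Apply the initial conditions: u(0) = 2/61 + C1 = -1 and u'(0) = 4/61 - 4*C1 + 5*C2 = 3. Solving gives C1 = -63/61, C2 = -73/305.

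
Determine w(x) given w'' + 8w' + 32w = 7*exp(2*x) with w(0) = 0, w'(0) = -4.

Characteristic equation r² + 8r + 32 = 0 has discriminant (8)² - 4·(32) = -64 < 0, so r = -4 ± 4i.
Hence w_h = C1*cos(4*x)*exp(-4*x) + C2*exp(-4*x)*sin(4*x).
Try w_p = A*exp(2*x). Substituting into the equation and dividing by exp(2*x) gives A = 7/52, so w_p = 7*exp(2*x)/52.
General solution: w = 7*exp(2*x)/52 + C1*cos(4*x)*exp(-4*x) + C2*exp(-4*x)*sin(4*x).
Apply the initial conditions: w(0) = 7/52 + C1 = 0 and w'(0) = 7/26 - 4*C1 + 4*C2 = -4. Solving gives C1 = -7/52, C2 = -125/104.

w = 7*exp(2*x)/52 - 125*exp(-4*x)*sin(4*x)/104 - 7*cos(4*x)*exp(-4*x)/52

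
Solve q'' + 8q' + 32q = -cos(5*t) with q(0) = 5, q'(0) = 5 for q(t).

Characteristic equation r² + 8r + 32 = 0 has discriminant (8)² - 4·(32) = -64 < 0, so r = -4 ± 4i.
Hence q_h = C1*cos(4*t)*exp(-4*t) + C2*exp(-4*t)*sin(4*t).
Try q_p = A*cos(5*t) + B*sin(5*t). Substituting and equating the coefficients of cos(5t) and sin(5t) gives A = -7/1649, B = -40/1649, so q_p = -40*sin(5*t)/1649 - 7*cos(5*t)/1649.
General solution: q = -40*sin(5*t)/1649 - 7*cos(5*t)/1649 + C1*cos(4*t)*exp(-4*t) + C2*exp(-4*t)*sin(4*t).
Apply the initial conditions: q(0) = -7/1649 + C1 = 5 and q'(0) = -200/1649 - 4*C1 + 4*C2 = 5. Solving gives C1 = 8252/1649, C2 = 41453/6596.

q = -40*sin(5*t)/1649 - 7*cos(5*t)/1649 + 8252*cos(4*t)*exp(-4*t)/1649 + 41453*exp(-4*t)*sin(4*t)/6596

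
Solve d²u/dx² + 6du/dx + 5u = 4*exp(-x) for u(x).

Characteristic equation r² + 6r + 5 = 0 factors as (r + 5)(r + 1) = 0, so r = -5, -1.
Hence u_h = C1*exp(-5*x) + C2*exp(-x).
Since exp(-x) solves the homogeneous equation (r = -1 is a root of multiplicity 1), multiply the trial by x. Try u_p = A*x*exp(-x). Substituting into the equation and dividing by exp(-x) gives A = 1, so u_p = x*exp(-x).

u = C1*exp(-5*x) + C2*exp(-x) + x*exp(-x)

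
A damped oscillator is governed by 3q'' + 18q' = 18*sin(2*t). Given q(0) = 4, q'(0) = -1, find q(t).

q = 13/3 - 9*cos(2*t)/20 - 3*sin(2*t)/20 + 7*exp(-6*t)/60

Divide through by 3: q'' + 6q' = 6*sin(2*t).
Characteristic equation r² + 6r = 0 factors as (r + 6)r = 0, so r = -6, 0.
Hence q_h = C1*exp(-6*t) + C2.
Try q_p = A*cos(2*t) + B*sin(2*t). Substituting and equating the coefficients of cos(2t) and sin(2t) gives A = -9/20, B = -3/20, so q_p = -9*cos(2*t)/20 - 3*sin(2*t)/20.
General solution: q = C2 - 9*cos(2*t)/20 - 3*sin(2*t)/20 + C1*exp(-6*t).
Apply the initial conditions: q(0) = -9/20 + C1 + C2 = 4 and q'(0) = -3/10 - 6*C1 = -1. Solving gives C1 = 7/60, C2 = 13/3.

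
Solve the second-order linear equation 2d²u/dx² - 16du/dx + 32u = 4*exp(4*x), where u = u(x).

u = C1*exp(4*x) + x**2*exp(4*x) + C2*x*exp(4*x)

Divide through by 2: u'' - 8u' + 16u = 2*exp(4*x).
Characteristic equation r² - 8r + 16 = 0 has discriminant (-8)² - 4·(16) = 0, so r = 4 is a repeated root.
Hence u_h = (C1 + C2*x)*exp(4*x).
Since exp(4*x) solves the homogeneous equation (r = 4 is a root of multiplicity 2), multiply the trial by x^2. Try u_p = A*x^2*exp(4*x). Substituting into the equation and dividing by exp(4*x) gives A = 1, so u_p = x^2*exp(4*x).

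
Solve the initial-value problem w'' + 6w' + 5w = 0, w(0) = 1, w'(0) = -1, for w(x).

Characteristic equation r² + 6r + 5 = 0 factors as (r + 1)(r + 5) = 0, so r = -1, -5.
Hence w_h = C1*exp(-x) + C2*exp(-5*x).
Apply the initial conditions: w(0) = C1 + C2 = 1 and w'(0) = -C1 - 5*C2 = -1. Solving gives C1 = 1, C2 = 0.

w = exp(-x)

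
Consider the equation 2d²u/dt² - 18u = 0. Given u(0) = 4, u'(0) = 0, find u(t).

Divide through by 2: u'' - 9u = 0.
Characteristic equation r² - 9 = 0 factors as (r - 3)(r + 3) = 0, so r = 3, -3.
Hence u_h = C1*exp(3*t) + C2*exp(-3*t).
Apply the initial conditions: u(0) = C1 + C2 = 4 and u'(0) = -3*C2 + 3*C1 = 0. Solving gives C1 = 2, C2 = 2.

u = 2*exp(-3*t) + 2*exp(3*t)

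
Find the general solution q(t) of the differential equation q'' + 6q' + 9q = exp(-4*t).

q = C1*exp(-3*t) + C2*t*exp(-3*t) + exp(-4*t)

Characteristic equation r² + 6r + 9 = 0 has discriminant (6)² - 4·(9) = 0, so r = -3 is a repeated root.
Hence q_h = (C1 + C2*t)*exp(-3*t).
Try q_p = A*exp(-4*t). Substituting into the equation and dividing by exp(-4*t) gives A = 1, so q_p = exp(-4*t).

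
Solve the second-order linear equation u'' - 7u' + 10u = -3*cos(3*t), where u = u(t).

u = -3*cos(3*t)/442 + 63*sin(3*t)/442 + C1*exp(2*t) + C2*exp(5*t)

Characteristic equation r² - 7r + 10 = 0 factors as (r - 2)(r - 5) = 0, so r = 2, 5.
Hence u_h = C1*exp(2*t) + C2*exp(5*t).
Try u_p = A*cos(3*t) + B*sin(3*t). Substituting and equating the coefficients of cos(3t) and sin(3t) gives A = -3/442, B = 63/442, so u_p = -3*cos(3*t)/442 + 63*sin(3*t)/442.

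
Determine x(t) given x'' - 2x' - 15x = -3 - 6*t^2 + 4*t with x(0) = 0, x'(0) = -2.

Characteristic equation r² - 2r - 15 = 0 factors as (r + 3)(r - 5) = 0, so r = -3, 5.
Hence x_h = C1*exp(-3*t) + C2*exp(5*t).
For the particular solution try x_p = A0 + A1*t + A2*t^2. Substituting and matching coefficients of each power of t gives A0 = 341/1125, A1 = -28/75, A2 = 2/5, so x_p = 341/1125 - 28*t/75 + 2*t^2/5.
General solution: x = 341/1125 - 28*t/75 + 2*t^2/5 + C1*exp(-3*t) + C2*exp(5*t).
Apply the initial conditions: x(0) = 341/1125 + C1 + C2 = 0 and x'(0) = -28/75 - 3*C1 + 5*C2 = -2. Solving gives C1 = 1/72, C2 = -317/1000.

x = 341/1125 - 317*exp(5*t)/1000 - 28*t/75 + exp(-3*t)/72 + 2*t**2/5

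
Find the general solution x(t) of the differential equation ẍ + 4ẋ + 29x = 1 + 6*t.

Characteristic equation r² + 4r + 29 = 0 has discriminant (4)² - 4·(29) = -100 < 0, so r = -2 ± 5i.
Hence x_h = C1*cos(5*t)*exp(-2*t) + C2*exp(-2*t)*sin(5*t).
For the particular solution try x_p = A0 + A1*t. Substituting and matching coefficients of each power of t gives A0 = 5/841, A1 = 6/29, so x_p = 5/841 + 6*t/29.

x = 5/841 + 6*t/29 + C1*cos(5*t)*exp(-2*t) + C2*exp(-2*t)*sin(5*t)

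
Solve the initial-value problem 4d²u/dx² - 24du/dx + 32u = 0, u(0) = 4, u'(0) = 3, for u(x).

u = -5*exp(4*x)/2 + 13*exp(2*x)/2

Divide through by 4: u'' - 6u' + 8u = 0.
Characteristic equation r² - 6r + 8 = 0 factors as (r - 4)(r - 2) = 0, so r = 4, 2.
Hence u_h = C1*exp(4*x) + C2*exp(2*x).
Apply the initial conditions: u(0) = C1 + C2 = 4 and u'(0) = 2*C2 + 4*C1 = 3. Solving gives C1 = -5/2, C2 = 13/2.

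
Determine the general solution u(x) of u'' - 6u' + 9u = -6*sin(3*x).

Characteristic equation r² - 6r + 9 = 0 has discriminant (-6)² - 4·(9) = 0, so r = 3 is a repeated root.
Hence u_h = (C1 + C2*x)*exp(3*x).
Try u_p = A*cos(3*x) + B*sin(3*x). Substituting and equating the coefficients of cos(3x) and sin(3x) gives A = -1/3, B = 0, so u_p = -cos(3*x)/3.

u = -cos(3*x)/3 + C1*exp(3*x) + C2*x*exp(3*x)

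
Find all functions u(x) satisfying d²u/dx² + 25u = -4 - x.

Characteristic equation r² + 25 = 0 has discriminant (0)² - 4·(25) = -100 < 0, so r = ± 5i.
Hence u_h = C1*cos(5*x) + C2*sin(5*x).
For the particular solution try u_p = A0 + A1*x. Substituting and matching coefficients of each power of x gives A0 = -4/25, A1 = -1/25, so u_p = -4/25 - x/25.

u = -4/25 - x/25 + C1*cos(5*x) + C2*sin(5*x)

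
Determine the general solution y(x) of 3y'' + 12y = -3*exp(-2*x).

y = -exp(-2*x)/8 + C1*cos(2*x) + C2*sin(2*x)

Divide through by 3: y'' + 4y = -exp(-2*x).
Characteristic equation r² + 4 = 0 has discriminant (0)² - 4·(4) = -16 < 0, so r = ± 2i.
Hence y_h = C1*cos(2*x) + C2*sin(2*x).
Try y_p = A*exp(-2*x). Substituting into the equation and dividing by exp(-2*x) gives A = -1/8, so y_p = -exp(-2*x)/8.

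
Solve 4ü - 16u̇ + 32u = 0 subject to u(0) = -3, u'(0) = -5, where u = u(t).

Divide through by 4: u'' - 4u' + 8u = 0.
Characteristic equation r² - 4r + 8 = 0 has discriminant (-4)² - 4·(8) = -16 < 0, so r = 2 ± 2i.
Hence u_h = C1*cos(2*t)*exp(2*t) + C2*exp(2*t)*sin(2*t).
Apply the initial conditions: u(0) = C1 = -3 and u'(0) = 2*C1 + 2*C2 = -5. Solving gives C1 = -3, C2 = 1/2.

u = exp(2*t)*sin(2*t)/2 - 3*cos(2*t)*exp(2*t)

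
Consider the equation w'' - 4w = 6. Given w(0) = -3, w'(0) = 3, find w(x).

Characteristic equation r² - 4 = 0 factors as (r - 2)(r + 2) = 0, so r = 2, -2.
Hence w_h = C1*exp(2*x) + C2*exp(-2*x).
For the particular solution try w_p = A0. Substituting and matching coefficients of each power of x gives A0 = -3/2, so w_p = -3/2.
General solution: w = -3/2 + C1*exp(2*x) + C2*exp(-2*x).
Apply the initial conditions: w(0) = -3/2 + C1 + C2 = -3 and w'(0) = -2*C2 + 2*C1 = 3. Solving gives C1 = 0, C2 = -3/2.

w = -3/2 - 3*exp(-2*x)/2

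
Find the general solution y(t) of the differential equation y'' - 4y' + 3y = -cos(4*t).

y = 13*cos(4*t)/425 + 16*sin(4*t)/425 + C1*exp(3*t) + C2*exp(t)

Characteristic equation r² - 4r + 3 = 0 factors as (r - 3)(r - 1) = 0, so r = 3, 1.
Hence y_h = C1*exp(3*t) + C2*exp(t).
Try y_p = A*cos(4*t) + B*sin(4*t). Substituting and equating the coefficients of cos(4t) and sin(4t) gives A = 13/425, B = 16/425, so y_p = 13*cos(4*t)/425 + 16*sin(4*t)/425.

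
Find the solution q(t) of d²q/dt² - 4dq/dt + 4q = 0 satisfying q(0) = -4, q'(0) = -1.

Characteristic equation r² - 4r + 4 = 0 has discriminant (-4)² - 4·(4) = 0, so r = 2 is a repeated root.
Hence q_h = (C1 + C2*t)*exp(2*t).
Apply the initial conditions: q(0) = C1 = -4 and q'(0) = C2 + 2*C1 = -1. Solving gives C1 = -4, C2 = 7.

q = -4*exp(2*t) + 7*t*exp(2*t)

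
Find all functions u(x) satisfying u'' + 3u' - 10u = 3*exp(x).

Characteristic equation r² + 3r - 10 = 0 factors as (r + 5)(r - 2) = 0, so r = -5, 2.
Hence u_h = C1*exp(-5*x) + C2*exp(2*x).
Try u_p = A*exp(x). Substituting into the equation and dividing by exp(x) gives A = -1/2, so u_p = -exp(x)/2.

u = -exp(x)/2 + C1*exp(-5*x) + C2*exp(2*x)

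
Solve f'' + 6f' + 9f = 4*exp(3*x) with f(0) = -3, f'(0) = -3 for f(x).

Characteristic equation r² + 6r + 9 = 0 has discriminant (6)² - 4·(9) = 0, so r = -3 is a repeated root.
Hence f_h = (C1 + C2*x)*exp(-3*x).
Try f_p = A*exp(3*x). Substituting into the equation and dividing by exp(3*x) gives A = 1/9, so f_p = exp(3*x)/9.
General solution: f = exp(3*x)/9 + C1*exp(-3*x) + C2*x*exp(-3*x).
Apply the initial conditions: f(0) = 1/9 + C1 = -3 and f'(0) = 1/3 + C2 - 3*C1 = -3. Solving gives C1 = -28/9, C2 = -38/3.

f = -28*exp(-3*x)/9 + exp(3*x)/9 - 38*x*exp(-3*x)/3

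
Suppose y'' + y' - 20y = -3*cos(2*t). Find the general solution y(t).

Characteristic equation r² + r - 20 = 0 factors as (r + 5)(r - 4) = 0, so r = -5, 4.
Hence y_h = C1*exp(-5*t) + C2*exp(4*t).
Try y_p = A*cos(2*t) + B*sin(2*t). Substituting and equating the coefficients of cos(2t) and sin(2t) gives A = 18/145, B = -3/290, so y_p = -3*sin(2*t)/290 + 18*cos(2*t)/145.

y = -3*sin(2*t)/290 + 18*cos(2*t)/145 + C1*exp(-5*t) + C2*exp(4*t)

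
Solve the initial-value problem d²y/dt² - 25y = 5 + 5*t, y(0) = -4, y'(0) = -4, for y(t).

y = -1/5 - 57*exp(5*t)/25 - 38*exp(-5*t)/25 - t/5

Characteristic equation r² - 25 = 0 factors as (r - 5)(r + 5) = 0, so r = 5, -5.
Hence y_h = C1*exp(5*t) + C2*exp(-5*t).
For the particular solution try y_p = A0 + A1*t. Substituting and matching coefficients of each power of t gives A0 = -1/5, A1 = -1/5, so y_p = -1/5 - t/5.
General solution: y = -1/5 - t/5 + C1*exp(5*t) + C2*exp(-5*t).
Apply the initial conditions: y(0) = -1/5 + C1 + C2 = -4 and y'(0) = -1/5 - 5*C2 + 5*C1 = -4. Solving gives C1 = -57/25, C2 = -38/25.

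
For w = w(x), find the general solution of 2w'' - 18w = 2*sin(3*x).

Divide through by 2: w'' - 9w = sin(3*x).
Characteristic equation r² - 9 = 0 factors as (r + 3)(r - 3) = 0, so r = -3, 3.
Hence w_h = C1*exp(-3*x) + C2*exp(3*x).
Try w_p = A*cos(3*x) + B*sin(3*x). Substituting and equating the coefficients of cos(3x) and sin(3x) gives A = 0, B = -1/18, so w_p = -sin(3*x)/18.

w = -sin(3*x)/18 + C1*exp(-3*x) + C2*exp(3*x)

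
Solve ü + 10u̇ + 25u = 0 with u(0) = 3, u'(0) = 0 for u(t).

Characteristic equation r² + 10r + 25 = 0 has discriminant (10)² - 4·(25) = 0, so r = -5 is a repeated root.
Hence u_h = (C1 + C2*t)*exp(-5*t).
Apply the initial conditions: u(0) = C1 = 3 and u'(0) = C2 - 5*C1 = 0. Solving gives C1 = 3, C2 = 15.

u = 3*exp(-5*t) + 15*t*exp(-5*t)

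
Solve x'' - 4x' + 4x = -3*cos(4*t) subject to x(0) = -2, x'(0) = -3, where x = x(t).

x = -209*exp(2*t)/100 + 3*sin(4*t)/25 + 9*cos(4*t)/100 + 7*t*exp(2*t)/10

Characteristic equation r² - 4r + 4 = 0 has discriminant (-4)² - 4·(4) = 0, so r = 2 is a repeated root.
Hence x_h = (C1 + C2*t)*exp(2*t).
Try x_p = A*cos(4*t) + B*sin(4*t). Substituting and equating the coefficients of cos(4t) and sin(4t) gives A = 9/100, B = 3/25, so x_p = 3*sin(4*t)/25 + 9*cos(4*t)/100.
General solution: x = 3*sin(4*t)/25 + 9*cos(4*t)/100 + C1*exp(2*t) + C2*t*exp(2*t).
Apply the initial conditions: x(0) = 9/100 + C1 = -2 and x'(0) = 12/25 + C2 + 2*C1 = -3. Solving gives C1 = -209/100, C2 = 7/10.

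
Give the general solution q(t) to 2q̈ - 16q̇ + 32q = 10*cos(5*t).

Divide through by 2: q'' - 8q' + 16q = 5*cos(5*t).
Characteristic equation r² - 8r + 16 = 0 has discriminant (-8)² - 4·(16) = 0, so r = 4 is a repeated root.
Hence q_h = (C1 + C2*t)*exp(4*t).
Try q_p = A*cos(5*t) + B*sin(5*t). Substituting and equating the coefficients of cos(5t) and sin(5t) gives A = -45/1681, B = -200/1681, so q_p = -200*sin(5*t)/1681 - 45*cos(5*t)/1681.

q = -200*sin(5*t)/1681 - 45*cos(5*t)/1681 + C1*exp(4*t) + C2*t*exp(4*t)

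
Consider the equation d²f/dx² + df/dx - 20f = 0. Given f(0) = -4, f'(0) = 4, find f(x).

f = -20*exp(-5*x)/9 - 16*exp(4*x)/9

Characteristic equation r² + r - 20 = 0 factors as (r - 4)(r + 5) = 0, so r = 4, -5.
Hence f_h = C1*exp(4*x) + C2*exp(-5*x).
Apply the initial conditions: f(0) = C1 + C2 = -4 and f'(0) = -5*C2 + 4*C1 = 4. Solving gives C1 = -16/9, C2 = -20/9.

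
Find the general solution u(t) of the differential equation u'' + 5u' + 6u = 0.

Characteristic equation r² + 5r + 6 = 0 factors as (r + 2)(r + 3) = 0, so r = -2, -3.
Hence u_h = C1*exp(-2*t) + C2*exp(-3*t).

u = C1*exp(-2*t) + C2*exp(-3*t)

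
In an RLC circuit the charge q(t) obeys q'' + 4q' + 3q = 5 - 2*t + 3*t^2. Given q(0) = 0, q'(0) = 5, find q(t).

Characteristic equation r² + 4r + 3 = 0 factors as (r + 1)(r + 3) = 0, so r = -1, -3.
Hence q_h = C1*exp(-t) + C2*exp(-3*t).
For the particular solution try q_p = A0 + A1*t + A2*t^2. Substituting and matching coefficients of each power of t gives A0 = 49/9, A1 = -10/3, A2 = 1, so q_p = 49/9 + t^2 - 10*t/3.
General solution: q = 49/9 + t^2 - 10*t/3 + C1*exp(-t) + C2*exp(-3*t).
Apply the initial conditions: q(0) = 49/9 + C1 + C2 = 0 and q'(0) = -10/3 - C1 - 3*C2 = 5. Solving gives C1 = -4, C2 = -13/9.

q = 49/9 + t**2 - 4*exp(-t) - 13*exp(-3*t)/9 - 10*t/3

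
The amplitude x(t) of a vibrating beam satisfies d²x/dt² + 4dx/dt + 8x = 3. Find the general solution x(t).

x = 3/8 + C1*cos(2*t)*exp(-2*t) + C2*exp(-2*t)*sin(2*t)

Characteristic equation r² + 4r + 8 = 0 has discriminant (4)² - 4·(8) = -16 < 0, so r = -2 ± 2i.
Hence x_h = C1*cos(2*t)*exp(-2*t) + C2*exp(-2*t)*sin(2*t).
For the particular solution try x_p = A0. Substituting and matching coefficients of each power of t gives A0 = 3/8, so x_p = 3/8.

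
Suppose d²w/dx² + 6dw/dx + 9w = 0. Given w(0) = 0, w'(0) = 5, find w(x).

w = 5*x*exp(-3*x)

Characteristic equation r² + 6r + 9 = 0 has discriminant (6)² - 4·(9) = 0, so r = -3 is a repeated root.
Hence w_h = (C1 + C2*x)*exp(-3*x).
Apply the initial conditions: w(0) = C1 = 0 and w'(0) = C2 - 3*C1 = 5. Solving gives C1 = 0, C2 = 5.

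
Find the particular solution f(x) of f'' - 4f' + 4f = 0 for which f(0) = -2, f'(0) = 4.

f = -2*exp(2*x) + 8*x*exp(2*x)

Characteristic equation r² - 4r + 4 = 0 has discriminant (-4)² - 4·(4) = 0, so r = 2 is a repeated root.
Hence f_h = (C1 + C2*x)*exp(2*x).
Apply the initial conditions: f(0) = C1 = -2 and f'(0) = C2 + 2*C1 = 4. Solving gives C1 = -2, C2 = 8.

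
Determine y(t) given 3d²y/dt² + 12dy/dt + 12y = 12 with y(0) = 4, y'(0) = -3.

y = 1 + 3*exp(-2*t) + 3*t*exp(-2*t)

Divide through by 3: y'' + 4y' + 4y = 4.
Characteristic equation r² + 4r + 4 = 0 has discriminant (4)² - 4·(4) = 0, so r = -2 is a repeated root.
Hence y_h = (C1 + C2*t)*exp(-2*t).
For the particular solution try y_p = A0. Substituting and matching coefficients of each power of t gives A0 = 1, so y_p = 1.
General solution: y = 1 + C1*exp(-2*t) + C2*t*exp(-2*t).
Apply the initial conditions: y(0) = 1 + C1 = 4 and y'(0) = C2 - 2*C1 = -3. Solving gives C1 = 3, C2 = 3.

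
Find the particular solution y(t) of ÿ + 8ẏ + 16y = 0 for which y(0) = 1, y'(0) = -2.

Characteristic equation r² + 8r + 16 = 0 has discriminant (8)² - 4·(16) = 0, so r = -4 is a repeated root.
Hence y_h = (C1 + C2*t)*exp(-4*t).
Apply the initial conditions: y(0) = C1 = 1 and y'(0) = C2 - 4*C1 = -2. Solving gives C1 = 1, C2 = 2.

y = 2*t*exp(-4*t) + exp(-4*t)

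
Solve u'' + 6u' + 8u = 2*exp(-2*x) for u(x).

u = C1*exp(-2*x) + C2*exp(-4*x) + x*exp(-2*x)

Characteristic equation r² + 6r + 8 = 0 factors as (r + 2)(r + 4) = 0, so r = -2, -4.
Hence u_h = C1*exp(-2*x) + C2*exp(-4*x).
Since exp(-2*x) solves the homogeneous equation (r = -2 is a root of multiplicity 1), multiply the trial by x. Try u_p = A*x*exp(-2*x). Substituting into the equation and dividing by exp(-2*x) gives A = 1, so u_p = x*exp(-2*x).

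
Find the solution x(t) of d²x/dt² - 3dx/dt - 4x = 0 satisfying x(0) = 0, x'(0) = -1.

Characteristic equation r² - 3r - 4 = 0 factors as (r - 4)(r + 1) = 0, so r = 4, -1.
Hence x_h = C1*exp(4*t) + C2*exp(-t).
Apply the initial conditions: x(0) = C1 + C2 = 0 and x'(0) = -C2 + 4*C1 = -1. Solving gives C1 = -1/5, C2 = 1/5.

x = -exp(4*t)/5 + exp(-t)/5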